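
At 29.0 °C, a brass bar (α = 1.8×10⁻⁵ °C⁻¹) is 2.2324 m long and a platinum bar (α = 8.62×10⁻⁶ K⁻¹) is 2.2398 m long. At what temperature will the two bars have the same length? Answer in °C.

T = 383.5 °C

L₁(1 + α₁ΔT) = L₂(1 + α₂ΔT) ⇒ ΔT = (L₂ − L₁)/(α₁L₁ − α₂L₂)
L₂ − L₁ = 2.2398 − 2.2324 = 7.40×10⁻³ m
α₁L₁ − α₂L₂ = 1.8×10⁻⁵×2.2324 − 8.62×10⁻⁶×2.2398 = 2.0876124×10⁻⁵ m/K
ΔT = 7.40×10⁻³ / 2.0876124×10⁻⁵ = 354.472 K
T = 29.0 + 354.472 = 383.472 °C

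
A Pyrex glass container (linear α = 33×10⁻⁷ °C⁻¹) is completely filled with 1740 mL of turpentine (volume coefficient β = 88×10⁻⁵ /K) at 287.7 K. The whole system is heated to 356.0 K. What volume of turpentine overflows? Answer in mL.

103 mL

The container also expands: β_container ≈ 3α = 9.9×10⁻⁶ /K
Net overflow = V₀(β_liq − 3α_cont)ΔT
β − 3α = 8.80×10⁻⁴ − 9.9×10⁻⁶ = 8.701×10⁻⁴ /K; ΔT = 68.3 K
ΔV = 1740 × 8.701×10⁻⁴ × 68.3 = 103 mL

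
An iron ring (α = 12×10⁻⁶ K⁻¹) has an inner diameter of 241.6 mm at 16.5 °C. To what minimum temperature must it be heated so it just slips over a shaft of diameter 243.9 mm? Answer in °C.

Required Δd = 243.9 − 241.6 = 2.3 mm
Δd = αd₀ΔT ⇒ ΔT = Δd/(αd₀) = 2.3 / (12×10⁻⁶ × 241.6) = 793.32 K
T_min = 16.5 + 793.32 = 809.82 °C

T = 810 °C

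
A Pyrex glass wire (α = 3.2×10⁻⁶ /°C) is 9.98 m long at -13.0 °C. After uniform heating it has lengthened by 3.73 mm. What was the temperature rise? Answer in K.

ΔT = 117 K

ΔL = αL₀ΔT ⇒ ΔT = ΔL / (αL₀)
ΔT = 3.73×10⁻³ m / (3.2×10⁻⁶ × 9.98 m) = 116.80 K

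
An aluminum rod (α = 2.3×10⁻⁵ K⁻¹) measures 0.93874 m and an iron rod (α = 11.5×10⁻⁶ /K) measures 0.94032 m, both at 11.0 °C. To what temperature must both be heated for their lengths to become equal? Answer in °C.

T = 157.6 °C

Equal length when α₁L₁ΔT − α₂L₂ΔT = L₂ − L₁ = 1.58×10⁻³ m
α₁L₁ = 2.159102×10⁻⁵, α₂L₂ = 1.081368×10⁻⁵ → Δ(αL) = 1.077734×10⁻⁵ m/K
ΔT = 1.58×10⁻³ / 1.077734×10⁻⁵ = 146.604 K, so T = 11.0 + 146.604 = 157.604 °C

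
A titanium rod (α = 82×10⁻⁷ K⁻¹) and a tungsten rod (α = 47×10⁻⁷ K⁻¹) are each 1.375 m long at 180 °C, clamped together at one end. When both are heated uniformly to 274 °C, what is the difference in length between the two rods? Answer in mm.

ΔT = 94 K
titanium: ΔL = 82×10⁻⁷ × 1.375 m × 94 = 1.0598×10⁻³ m = 1.0598 mm
tungsten: ΔL = 47×10⁻⁷ × 1.375 m × 94 = 6.0747×10⁻⁴ m = 0.60747 mm
difference = 1.0598 − 0.60747 = 0.45233 mm

0.452 mm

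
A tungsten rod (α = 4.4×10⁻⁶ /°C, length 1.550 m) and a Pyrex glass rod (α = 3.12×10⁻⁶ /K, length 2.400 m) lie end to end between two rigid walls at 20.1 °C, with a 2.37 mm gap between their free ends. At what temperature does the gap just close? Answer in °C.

T = 186 °C

Gap closes when ΔL₁ + ΔL₂ = 2.37 mm = 2.37×10⁻³ m
(α₁L₁ + α₂L₂)ΔT = g
α₁L₁ + α₂L₂ = 4.4×10⁻⁶×1.550 + 3.12×10⁻⁶×2.400 = 1.4308×10⁻⁵ m/K
ΔT = 2.37×10⁻³ / 1.4308×10⁻⁵ = 165.64 K
T = 20.1 + 165.64 = 185.74 °C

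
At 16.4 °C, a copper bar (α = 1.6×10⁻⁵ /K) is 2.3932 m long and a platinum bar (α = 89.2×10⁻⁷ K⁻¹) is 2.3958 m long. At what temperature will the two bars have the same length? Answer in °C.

T = 170.1 °C

L₁(1 + α₁ΔT) = L₂(1 + α₂ΔT) ⇒ ΔT = (L₂ − L₁)/(α₁L₁ − α₂L₂)
L₂ − L₁ = 2.3958 − 2.3932 = 2.60×10⁻³ m
α₁L₁ − α₂L₂ = 1.6×10⁻⁵×2.3932 − 89.2×10⁻⁷×2.3958 = 1.6920664×10⁻⁵ m/K
ΔT = 2.60×10⁻³ / 1.6920664×10⁻⁵ = 153.658 K
T = 16.4 + 153.658 = 170.058 °C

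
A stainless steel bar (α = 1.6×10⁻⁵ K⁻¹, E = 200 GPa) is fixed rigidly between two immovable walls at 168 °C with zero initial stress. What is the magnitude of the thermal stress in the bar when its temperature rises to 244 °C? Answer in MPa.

σ = 243 MPa

Fully constrained: the free strain ε = αΔT is blocked, so σ = Eε = EαΔT.
|ΔT| = 76 K
σ = 200×10⁹ × 1.6×10⁻⁵ × 76 = 2.43×10⁸ Pa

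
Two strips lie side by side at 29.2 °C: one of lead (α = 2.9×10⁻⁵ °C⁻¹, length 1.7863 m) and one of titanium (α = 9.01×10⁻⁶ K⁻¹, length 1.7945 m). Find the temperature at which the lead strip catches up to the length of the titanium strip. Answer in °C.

Equal length when α₁L₁ΔT − α₂L₂ΔT = L₂ − L₁ = 8.20×10⁻³ m
α₁L₁ = 5.18027×10⁻⁵, α₂L₂ = 1.6168445×10⁻⁵ → Δ(αL) = 3.5634255×10⁻⁵ m/K
ΔT = 8.20×10⁻³ / 3.5634255×10⁻⁵ = 230.116 K, so T = 29.2 + 230.116 = 259.316 °C

T = 259.3 °C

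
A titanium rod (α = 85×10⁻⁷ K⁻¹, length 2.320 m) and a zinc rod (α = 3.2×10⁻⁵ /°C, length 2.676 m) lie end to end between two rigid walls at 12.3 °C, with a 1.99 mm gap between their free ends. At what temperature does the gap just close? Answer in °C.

Gap closes when ΔL₁ + ΔL₂ = 1.99 mm = 1.99×10⁻³ m
(α₁L₁ + α₂L₂)ΔT = g
α₁L₁ + α₂L₂ = 85×10⁻⁷×2.320 + 3.2×10⁻⁵×2.676 = 1.05352×10⁻⁴ m/K
ΔT = 1.99×10⁻³ / 1.05352×10⁻⁴ = 18.889 K
T = 12.3 + 18.889 = 31.189 °C

T = 31.2 °C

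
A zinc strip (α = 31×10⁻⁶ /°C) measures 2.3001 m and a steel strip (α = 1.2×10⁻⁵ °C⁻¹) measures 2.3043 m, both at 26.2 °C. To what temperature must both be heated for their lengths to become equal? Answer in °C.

L₁(1 + α₁ΔT) = L₂(1 + α₂ΔT) ⇒ ΔT = (L₂ − L₁)/(α₁L₁ − α₂L₂)
L₂ − L₁ = 2.3043 − 2.3001 = 4.20×10⁻³ m
α₁L₁ − α₂L₂ = 31×10⁻⁶×2.3001 − 1.2×10⁻⁵×2.3043 = 4.36515×10⁻⁵ m/K
ΔT = 4.20×10⁻³ / 4.36515×10⁻⁵ = 96.217 K
T = 26.2 + 96.217 = 122.417 °C

T = 122.4 °C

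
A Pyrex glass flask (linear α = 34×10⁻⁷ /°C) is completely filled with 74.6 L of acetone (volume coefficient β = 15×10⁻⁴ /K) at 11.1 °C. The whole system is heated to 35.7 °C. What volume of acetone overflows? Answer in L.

2.73 L

The flask also expands: β_container ≈ 3α = 1.02×10⁻⁵ /K
Net overflow = V₀(β_liq − 3α_cont)ΔT
β − 3α = 1.50×10⁻³ − 1.02×10⁻⁵ = 1.4898×10⁻³ /K; ΔT = 24.6 K
ΔV = 74.6 × 1.4898×10⁻³ × 24.6 = 2.73 L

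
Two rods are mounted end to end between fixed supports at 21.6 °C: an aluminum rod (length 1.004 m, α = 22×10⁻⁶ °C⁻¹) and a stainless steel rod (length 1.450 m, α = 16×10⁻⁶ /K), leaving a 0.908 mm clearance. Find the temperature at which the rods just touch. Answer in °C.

T = 41.6 °C

Gap closes when ΔL₁ + ΔL₂ = 0.908 mm = 9.08×10⁻⁴ m
(α₁L₁ + α₂L₂)ΔT = g
α₁L₁ + α₂L₂ = 22×10⁻⁶×1.004 + 16×10⁻⁶×1.450 = 4.5288×10⁻⁵ m/K
ΔT = 9.08×10⁻⁴ / 4.5288×10⁻⁵ = 20.049 K
T = 21.6 + 20.049 = 41.649 °C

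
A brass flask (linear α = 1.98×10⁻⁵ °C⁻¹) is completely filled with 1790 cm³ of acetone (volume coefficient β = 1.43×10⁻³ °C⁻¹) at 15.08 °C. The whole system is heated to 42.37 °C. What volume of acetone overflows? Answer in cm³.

67.0 cm³

The flask also expands: β_container ≈ 3α = 5.94×10⁻⁵ /K
Net overflow = V₀(β_liq − 3α_cont)ΔT
β − 3α = 1.43×10⁻³ − 5.94×10⁻⁵ = 1.3706×10⁻³ /K; ΔT = 27.29 K
ΔV = 1790 × 1.3706×10⁻³ × 27.29 = 67.0 cm³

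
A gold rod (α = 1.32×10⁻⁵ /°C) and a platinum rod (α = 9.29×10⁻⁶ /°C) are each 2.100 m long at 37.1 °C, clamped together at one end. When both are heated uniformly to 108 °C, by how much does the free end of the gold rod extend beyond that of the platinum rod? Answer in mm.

ΔT = 70.9 K
gold: ΔL = 1.32×10⁻⁵ × 2.100 m × 70.9 = 1.9653×10⁻³ m = 1.9653 mm
platinum: ΔL = 9.29×10⁻⁶ × 2.100 m × 70.9 = 1.3832×10⁻³ m = 1.3832 mm
difference = 1.9653 − 1.3832 = 0.5821 mm

0.582 mm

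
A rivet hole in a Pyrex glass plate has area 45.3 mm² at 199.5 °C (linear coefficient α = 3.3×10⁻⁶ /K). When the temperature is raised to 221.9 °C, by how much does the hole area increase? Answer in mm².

ΔA = 0.00670 mm²

Area coefficient ≈ 2α; |ΔT| = 22.4 K
ΔA = 2αA₀ΔT = 2(3.3×10⁻⁶)(45.3)(22.4) = 6.70×10⁻³ mm²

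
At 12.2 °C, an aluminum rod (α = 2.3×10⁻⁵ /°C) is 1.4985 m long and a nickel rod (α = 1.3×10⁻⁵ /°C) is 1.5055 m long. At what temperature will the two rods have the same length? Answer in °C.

Equal length when α₁L₁ΔT − α₂L₂ΔT = L₂ − L₁ = 7.00×10⁻³ m
α₁L₁ = 3.44655×10⁻⁵, α₂L₂ = 1.95715×10⁻⁵ → Δ(αL) = 1.4894×10⁻⁵ m/K
ΔT = 7.00×10⁻³ / 1.4894×10⁻⁵ = 469.988 K, so T = 12.2 + 469.988 = 482.188 °C

T = 482.2 °C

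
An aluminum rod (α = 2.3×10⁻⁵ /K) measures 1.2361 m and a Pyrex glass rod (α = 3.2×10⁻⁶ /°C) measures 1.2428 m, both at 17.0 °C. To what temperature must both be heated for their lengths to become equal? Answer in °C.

T = 291.0 °C

Equal length when α₁L₁ΔT − α₂L₂ΔT = L₂ − L₁ = 6.70×10⁻³ m
α₁L₁ = 2.84303×10⁻⁵, α₂L₂ = 3.97696×10⁻⁶ → Δ(αL) = 2.445334×10⁻⁵ m/K
ΔT = 6.70×10⁻³ / 2.445334×10⁻⁵ = 273.991 K, so T = 17.0 + 273.991 = 290.991 °C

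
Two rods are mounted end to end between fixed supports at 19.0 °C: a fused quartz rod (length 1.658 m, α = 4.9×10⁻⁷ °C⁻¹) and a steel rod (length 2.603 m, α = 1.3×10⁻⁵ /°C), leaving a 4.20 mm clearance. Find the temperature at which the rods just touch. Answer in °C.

T = 140 °C

α₁L₁ = 8.1242×10⁻⁷ m/K, α₂L₂ = 3.3839×10⁻⁵ m/K → total 3.465142×10⁻⁵ m/K
ΔT = g/(α₁L₁+α₂L₂) = 4.20×10⁻³ / 3.465142×10⁻⁵ = 121.21 K
T = 19.0 + 121.21 = 140.21 °C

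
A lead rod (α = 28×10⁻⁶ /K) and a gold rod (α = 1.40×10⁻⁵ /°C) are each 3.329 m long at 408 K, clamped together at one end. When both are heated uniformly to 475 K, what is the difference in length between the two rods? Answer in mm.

3.12 mm

ΔT = 67 K
lead: ΔL = 28×10⁻⁶ × 3.329 m × 67 = 6.2452×10⁻³ m = 6.2452 mm
gold: ΔL = 1.40×10⁻⁵ × 3.329 m × 67 = 3.1226×10⁻³ m = 3.1226 mm
difference = 6.2452 − 3.1226 = 3.1226 mm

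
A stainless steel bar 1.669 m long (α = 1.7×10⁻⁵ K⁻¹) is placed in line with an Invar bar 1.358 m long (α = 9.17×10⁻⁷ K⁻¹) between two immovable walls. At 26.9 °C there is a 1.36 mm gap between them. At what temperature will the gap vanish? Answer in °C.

T = 72.8 °C

α₁L₁ = 2.8373×10⁻⁵ m/K, α₂L₂ = 1.245286×10⁻⁶ m/K → total 2.9618286×10⁻⁵ m/K
ΔT = g/(α₁L₁+α₂L₂) = 1.36×10⁻³ / 2.9618286×10⁻⁵ = 45.918 K
T = 26.9 + 45.918 = 72.818 °C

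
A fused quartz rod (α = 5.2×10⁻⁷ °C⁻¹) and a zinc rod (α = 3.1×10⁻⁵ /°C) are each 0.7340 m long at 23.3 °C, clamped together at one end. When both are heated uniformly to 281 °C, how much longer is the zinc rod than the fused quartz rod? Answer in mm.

5.77 mm

ΔT = 257.7 K
fused quartz: ΔL = 5.2×10⁻⁷ × 0.7340 m × 257.7 = 9.8359×10⁻⁵ m = 0.098359 mm
zinc: ΔL = 3.1×10⁻⁵ × 0.7340 m × 257.7 = 5.8637×10⁻³ m = 5.8637 mm
difference = 5.8637 − 0.098359 = 5.765341 mm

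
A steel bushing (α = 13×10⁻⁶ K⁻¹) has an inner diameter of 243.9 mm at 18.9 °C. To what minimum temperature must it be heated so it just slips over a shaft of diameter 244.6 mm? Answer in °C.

Required Δd = 244.6 − 243.9 = 0.7 mm
Δd = αd₀ΔT ⇒ ΔT = Δd/(αd₀) = 0.7 / (13×10⁻⁶ × 243.9) = 220.77 K
T_min = 18.9 + 220.77 = 239.67 °C

T = 240 °C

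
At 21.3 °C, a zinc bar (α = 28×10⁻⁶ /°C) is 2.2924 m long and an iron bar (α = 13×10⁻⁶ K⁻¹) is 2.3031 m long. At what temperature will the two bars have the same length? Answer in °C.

L₁(1 + α₁ΔT) = L₂(1 + α₂ΔT) ⇒ ΔT = (L₂ − L₁)/(α₁L₁ − α₂L₂)
L₂ − L₁ = 2.3031 − 2.2924 = 1.07×10⁻² m
α₁L₁ − α₂L₂ = 28×10⁻⁶×2.2924 − 13×10⁻⁶×2.3031 = 3.42469×10⁻⁵ m/K
ΔT = 1.07×10⁻² / 3.42469×10⁻⁵ = 312.437 K
T = 21.3 + 312.437 = 333.737 °C

T = 333.7 °C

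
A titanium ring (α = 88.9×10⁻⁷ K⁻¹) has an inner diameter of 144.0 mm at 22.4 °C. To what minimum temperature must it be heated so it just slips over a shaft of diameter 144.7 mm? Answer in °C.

Required Δd = 144.7 − 144.0 = 0.7 mm
Δd = αd₀ΔT ⇒ ΔT = Δd/(αd₀) = 0.7 / (88.9×10⁻⁷ × 144.0) = 546.81 K
T_min = 22.4 + 546.81 = 569.21 °C

T = 569 °C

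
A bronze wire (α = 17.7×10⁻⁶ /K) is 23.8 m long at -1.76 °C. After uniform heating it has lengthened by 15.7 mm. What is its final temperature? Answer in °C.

T = 35.5 °C

ΔL = αL₀ΔT ⇒ ΔT = ΔL / (αL₀)
ΔT = 15.7×10⁻³ m / (17.7×10⁻⁶ × 23.8 m) = 37.269 K
T = -1.76 + 37.269 = 35.509 °C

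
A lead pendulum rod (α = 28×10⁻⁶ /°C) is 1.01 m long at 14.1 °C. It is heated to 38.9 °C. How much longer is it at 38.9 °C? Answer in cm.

|ΔT| = |38.9 − 14.1| = 24.8 K
ΔL = αL₀ΔT = (28×10⁻⁶)(1.01)(24.8) = 7.01×10⁻⁴ m

ΔL = 0.0701 cm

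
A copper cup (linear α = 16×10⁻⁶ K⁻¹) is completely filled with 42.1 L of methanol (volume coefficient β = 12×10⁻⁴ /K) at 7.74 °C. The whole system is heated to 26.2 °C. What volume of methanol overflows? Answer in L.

0.895 L

The cup also expands: β_container ≈ 3α = 4.8×10⁻⁵ /K
Net overflow = V₀(β_liq − 3α_cont)ΔT
β − 3α = 1.20×10⁻³ − 4.8×10⁻⁵ = 1.152×10⁻³ /K; ΔT = 18.46 K
ΔV = 42.1 × 1.152×10⁻³ × 18.46 = 0.895 L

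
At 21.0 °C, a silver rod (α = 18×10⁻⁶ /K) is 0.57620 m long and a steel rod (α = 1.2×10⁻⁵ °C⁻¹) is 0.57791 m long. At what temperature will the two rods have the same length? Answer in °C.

T = 518.6 °C

L₁(1 + α₁ΔT) = L₂(1 + α₂ΔT) ⇒ ΔT = (L₂ − L₁)/(α₁L₁ − α₂L₂)
L₂ − L₁ = 0.57791 − 0.57620 = 1.71×10⁻³ m
α₁L₁ − α₂L₂ = 18×10⁻⁶×0.57620 − 1.2×10⁻⁵×0.57791 = 3.43668×10⁻⁶ m/K
ΔT = 1.71×10⁻³ / 3.43668×10⁻⁶ = 497.573 K
T = 21.0 + 497.573 = 518.573 °C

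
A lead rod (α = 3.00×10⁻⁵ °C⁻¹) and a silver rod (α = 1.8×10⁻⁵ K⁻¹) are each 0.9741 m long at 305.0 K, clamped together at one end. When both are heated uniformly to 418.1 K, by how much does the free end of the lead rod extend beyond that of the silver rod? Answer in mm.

1.32 mm

ΔT = 113.1 K
lead: ΔL = 3.00×10⁻⁵ × 0.9741 m × 113.1 = 3.3051×10⁻³ m = 3.3051 mm
silver: ΔL = 1.8×10⁻⁵ × 0.9741 m × 113.1 = 1.9831×10⁻³ m = 1.9831 mm
difference = 3.3051 − 1.9831 = 1.3220 mm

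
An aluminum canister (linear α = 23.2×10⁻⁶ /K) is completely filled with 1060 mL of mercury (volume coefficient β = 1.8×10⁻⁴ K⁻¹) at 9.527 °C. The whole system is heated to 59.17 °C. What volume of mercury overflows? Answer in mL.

5.81 mL

The canister also expands: β_container ≈ 3α = 6.96×10⁻⁵ /K
Net overflow = V₀(β_liq − 3α_cont)ΔT
β − 3α = 1.80×10⁻⁴ − 6.96×10⁻⁵ = 1.104×10⁻⁴ /K; ΔT = 49.643 K
ΔV = 1060 × 1.104×10⁻⁴ × 49.643 = 5.81 mL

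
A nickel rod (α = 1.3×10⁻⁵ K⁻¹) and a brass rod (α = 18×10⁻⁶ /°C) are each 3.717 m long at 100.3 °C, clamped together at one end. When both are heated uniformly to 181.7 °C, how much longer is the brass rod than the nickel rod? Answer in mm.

ΔT = 81.4 K
nickel: ΔL = 1.3×10⁻⁵ × 3.717 m × 81.4 = 3.9333×10⁻³ m = 3.9333 mm
brass: ΔL = 18×10⁻⁶ × 3.717 m × 81.4 = 5.4461×10⁻³ m = 5.4461 mm
difference = 5.4461 − 3.9333 = 1.5128 mm

1.51 mm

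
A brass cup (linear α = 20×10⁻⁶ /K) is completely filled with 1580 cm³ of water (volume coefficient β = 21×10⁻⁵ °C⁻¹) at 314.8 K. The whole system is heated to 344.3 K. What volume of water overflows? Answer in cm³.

The cup also expands: β_container ≈ 3α = 6.0×10⁻⁵ /K
Net overflow = V₀(β_liq − 3α_cont)ΔT
β − 3α = 2.10×10⁻⁴ − 6.0×10⁻⁵ = 1.50×10⁻⁴ /K; ΔT = 29.5 K
ΔV = 1580 × 1.50×10⁻⁴ × 29.5 = 6.99 cm³

6.99 cm³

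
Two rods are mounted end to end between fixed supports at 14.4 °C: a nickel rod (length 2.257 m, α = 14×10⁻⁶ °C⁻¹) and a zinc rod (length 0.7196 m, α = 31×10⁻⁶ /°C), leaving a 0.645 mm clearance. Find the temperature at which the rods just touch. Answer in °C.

T = 26.4 °C

α₁L₁ = 3.1598×10⁻⁵ m/K, α₂L₂ = 2.23076×10⁻⁵ m/K → total 5.39056×10⁻⁵ m/K
ΔT = g/(α₁L₁+α₂L₂) = 6.45×10⁻⁴ / 5.39056×10⁻⁵ = 11.965 K
T = 14.4 + 11.965 = 26.365 °C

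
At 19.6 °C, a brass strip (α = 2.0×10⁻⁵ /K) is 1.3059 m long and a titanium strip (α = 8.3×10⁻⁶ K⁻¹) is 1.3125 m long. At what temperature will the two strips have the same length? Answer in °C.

T = 453.1 °C

L₁(1 + α₁ΔT) = L₂(1 + α₂ΔT) ⇒ ΔT = (L₂ − L₁)/(α₁L₁ − α₂L₂)
L₂ − L₁ = 1.3125 − 1.3059 = 6.60×10⁻³ m
α₁L₁ − α₂L₂ = 2.0×10⁻⁵×1.3059 − 8.3×10⁻⁶×1.3125 = 1.522425×10⁻⁵ m/K
ΔT = 6.60×10⁻³ / 1.522425×10⁻⁵ = 433.519 K
T = 19.6 + 433.519 = 453.119 °C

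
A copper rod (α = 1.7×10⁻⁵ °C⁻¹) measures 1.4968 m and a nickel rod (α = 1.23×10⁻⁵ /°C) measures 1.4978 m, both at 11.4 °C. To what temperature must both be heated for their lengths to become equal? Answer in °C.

T = 153.8 °C

Equal length when α₁L₁ΔT − α₂L₂ΔT = L₂ − L₁ = 1.00×10⁻³ m
α₁L₁ = 2.54456×10⁻⁵, α₂L₂ = 1.842294×10⁻⁵ → Δ(αL) = 7.02266×10⁻⁶ m/K
ΔT = 1.00×10⁻³ / 7.02266×10⁻⁶ = 142.396 K, so T = 11.4 + 142.396 = 153.796 °C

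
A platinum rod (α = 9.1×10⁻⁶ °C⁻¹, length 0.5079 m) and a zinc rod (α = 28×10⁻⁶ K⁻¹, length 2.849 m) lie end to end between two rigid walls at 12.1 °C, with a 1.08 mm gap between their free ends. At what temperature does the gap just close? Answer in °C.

T = 24.9 °C

Gap closes when ΔL₁ + ΔL₂ = 1.08 mm = 1.08×10⁻³ m
(α₁L₁ + α₂L₂)ΔT = g
α₁L₁ + α₂L₂ = 9.1×10⁻⁶×0.5079 + 28×10⁻⁶×2.849 = 8.439389×10⁻⁵ m/K
ΔT = 1.08×10⁻³ / 8.439389×10⁻⁵ = 12.797 K
T = 12.1 + 12.797 = 24.897 °C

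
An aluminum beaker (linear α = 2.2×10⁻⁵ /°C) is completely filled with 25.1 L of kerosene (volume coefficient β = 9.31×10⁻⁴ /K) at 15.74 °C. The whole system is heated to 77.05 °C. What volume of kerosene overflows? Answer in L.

The beaker also expands: β_container ≈ 3α = 6.6×10⁻⁵ /K
Net overflow = V₀(β_liq − 3α_cont)ΔT
β − 3α = 9.31×10⁻⁴ − 6.6×10⁻⁵ = 8.65×10⁻⁴ /K; ΔT = 61.31 K
ΔV = 25.1 × 8.65×10⁻⁴ × 61.31 = 1.33 L

1.33 L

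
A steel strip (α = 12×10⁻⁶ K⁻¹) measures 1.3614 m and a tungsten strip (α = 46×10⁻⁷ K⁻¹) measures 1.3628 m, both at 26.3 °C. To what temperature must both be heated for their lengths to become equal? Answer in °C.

T = 165.4 °C

L₁(1 + α₁ΔT) = L₂(1 + α₂ΔT) ⇒ ΔT = (L₂ − L₁)/(α₁L₁ − α₂L₂)
L₂ − L₁ = 1.3628 − 1.3614 = 1.40×10⁻³ m
α₁L₁ − α₂L₂ = 12×10⁻⁶×1.3614 − 46×10⁻⁷×1.3628 = 1.006792×10⁻⁵ m/K
ΔT = 1.40×10⁻³ / 1.006792×10⁻⁵ = 139.056 K
T = 26.3 + 139.056 = 165.356 °C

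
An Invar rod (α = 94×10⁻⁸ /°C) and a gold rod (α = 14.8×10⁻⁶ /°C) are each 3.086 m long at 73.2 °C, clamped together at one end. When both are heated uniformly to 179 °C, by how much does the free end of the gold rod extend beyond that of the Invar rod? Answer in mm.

4.53 mm

ΔT = 105.8 K
Invar: ΔL = 94×10⁻⁸ × 3.086 m × 105.8 = 3.0691×10⁻⁴ m = 0.30691 mm
gold: ΔL = 14.8×10⁻⁶ × 3.086 m × 105.8 = 4.8322×10⁻³ m = 4.8322 mm
difference = 4.8322 − 0.30691 = 4.52529 mm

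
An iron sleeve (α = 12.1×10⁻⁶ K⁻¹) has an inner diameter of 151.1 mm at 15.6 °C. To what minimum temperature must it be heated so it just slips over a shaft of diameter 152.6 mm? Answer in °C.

T = 836 °C

Required Δd = 152.6 − 151.1 = 1.5 mm
Δd = αd₀ΔT ⇒ ΔT = Δd/(αd₀) = 1.5 / (12.1×10⁻⁶ × 151.1) = 820.43 K
T_min = 15.6 + 820.43 = 836.03 °C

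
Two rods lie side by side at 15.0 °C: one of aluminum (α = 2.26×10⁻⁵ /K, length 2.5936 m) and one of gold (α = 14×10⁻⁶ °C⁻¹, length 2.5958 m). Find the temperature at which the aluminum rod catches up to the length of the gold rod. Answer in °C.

Equal length when α₁L₁ΔT − α₂L₂ΔT = L₂ − L₁ = 2.20×10⁻³ m
α₁L₁ = 5.861536×10⁻⁵, α₂L₂ = 3.63412×10⁻⁵ → Δ(αL) = 2.227416×10⁻⁵ m/K
ΔT = 2.20×10⁻³ / 2.227416×10⁻⁵ = 98.769 K, so T = 15.0 + 98.769 = 113.769 °C

T = 113.8 °C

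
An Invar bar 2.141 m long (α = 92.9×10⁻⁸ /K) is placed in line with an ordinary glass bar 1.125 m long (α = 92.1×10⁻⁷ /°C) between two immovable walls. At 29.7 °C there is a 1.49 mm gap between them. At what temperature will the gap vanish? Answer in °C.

T = 150 °C

α₁L₁ = 1.988989×10⁻⁶ m/K, α₂L₂ = 1.036125×10⁻⁵ m/K → total 1.2350239×10⁻⁵ m/K
ΔT = g/(α₁L₁+α₂L₂) = 1.49×10⁻³ / 1.2350239×10⁻⁵ = 120.65 K
T = 29.7 + 120.65 = 150.35 °C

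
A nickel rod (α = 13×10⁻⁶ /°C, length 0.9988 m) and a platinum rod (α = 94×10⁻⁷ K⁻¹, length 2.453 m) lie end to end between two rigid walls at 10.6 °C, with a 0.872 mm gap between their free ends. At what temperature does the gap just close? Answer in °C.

T = 34.8 °C

α₁L₁ = 1.29844×10⁻⁵ m/K, α₂L₂ = 2.30582×10⁻⁵ m/K → total 3.60426×10⁻⁵ m/K
ΔT = g/(α₁L₁+α₂L₂) = 8.72×10⁻⁴ / 3.60426×10⁻⁵ = 24.194 K
T = 10.6 + 24.194 = 34.794 °C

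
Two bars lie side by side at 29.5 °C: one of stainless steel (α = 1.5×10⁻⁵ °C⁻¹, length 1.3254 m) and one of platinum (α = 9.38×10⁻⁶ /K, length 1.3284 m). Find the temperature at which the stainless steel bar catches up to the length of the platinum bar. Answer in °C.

Equal length when α₁L₁ΔT − α₂L₂ΔT = L₂ − L₁ = 3.00×10⁻³ m
α₁L₁ = 1.9881×10⁻⁵, α₂L₂ = 1.2460392×10⁻⁵ → Δ(αL) = 7.420608×10⁻⁶ m/K
ΔT = 3.00×10⁻³ / 7.420608×10⁻⁶ = 404.280 K, so T = 29.5 + 404.280 = 433.780 °C

T = 433.8 °C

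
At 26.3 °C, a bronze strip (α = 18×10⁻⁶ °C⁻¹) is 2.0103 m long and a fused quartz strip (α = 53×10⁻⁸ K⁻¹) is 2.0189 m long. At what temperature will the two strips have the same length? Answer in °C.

L₁(1 + α₁ΔT) = L₂(1 + α₂ΔT) ⇒ ΔT = (L₂ − L₁)/(α₁L₁ − α₂L₂)
L₂ − L₁ = 2.0189 − 2.0103 = 8.60×10⁻³ m
α₁L₁ − α₂L₂ = 18×10⁻⁶×2.0103 − 53×10⁻⁸×2.0189 = 3.5115383×10⁻⁵ m/K
ΔT = 8.60×10⁻³ / 3.5115383×10⁻⁵ = 244.907 K
T = 26.3 + 244.907 = 271.207 °C

T = 271.2 °C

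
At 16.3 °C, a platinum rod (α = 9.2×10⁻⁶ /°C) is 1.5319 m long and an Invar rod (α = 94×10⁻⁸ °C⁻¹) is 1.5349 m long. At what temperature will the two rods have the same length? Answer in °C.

Equal length when α₁L₁ΔT − α₂L₂ΔT = L₂ − L₁ = 3.00×10⁻³ m
α₁L₁ = 1.409348×10⁻⁵, α₂L₂ = 1.442806×10⁻⁶ → Δ(αL) = 1.2650674×10⁻⁵ m/K
ΔT = 3.00×10⁻³ / 1.2650674×10⁻⁵ = 237.142 K, so T = 16.3 + 237.142 = 253.442 °C

T = 253.4 °C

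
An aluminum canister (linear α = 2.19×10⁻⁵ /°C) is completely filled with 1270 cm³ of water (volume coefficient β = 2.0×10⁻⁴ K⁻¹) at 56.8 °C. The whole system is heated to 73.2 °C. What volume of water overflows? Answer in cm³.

The canister also expands: β_container ≈ 3α = 6.57×10⁻⁵ /K
Net overflow = V₀(β_liq − 3α_cont)ΔT
β − 3α = 2.00×10⁻⁴ − 6.57×10⁻⁵ = 1.343×10⁻⁴ /K; ΔT = 16.4 K
ΔV = 1270 × 1.343×10⁻⁴ × 16.4 = 2.80 cm³

2.80 cm³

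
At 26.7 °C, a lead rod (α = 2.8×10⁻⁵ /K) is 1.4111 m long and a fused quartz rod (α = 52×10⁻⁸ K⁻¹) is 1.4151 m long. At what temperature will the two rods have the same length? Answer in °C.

Equal length when α₁L₁ΔT − α₂L₂ΔT = L₂ − L₁ = 4.00×10⁻³ m
α₁L₁ = 3.95108×10⁻⁵, α₂L₂ = 7.35852×10⁻⁷ → Δ(αL) = 3.8774948×10⁻⁵ m/K
ΔT = 4.00×10⁻³ / 3.8774948×10⁻⁵ = 103.159 K, so T = 26.7 + 103.159 = 129.859 °C

T = 129.9 °C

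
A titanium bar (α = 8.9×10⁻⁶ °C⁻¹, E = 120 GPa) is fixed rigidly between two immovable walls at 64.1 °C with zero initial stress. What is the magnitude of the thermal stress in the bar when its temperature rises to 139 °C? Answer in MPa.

σ = 80.0 MPa

Fully constrained: the free strain ε = αΔT is blocked, so σ = Eε = EαΔT.
|ΔT| = 74.9 K
σ = 120×10⁹ × 8.9×10⁻⁶ × 74.9 = 8.00×10⁷ Pa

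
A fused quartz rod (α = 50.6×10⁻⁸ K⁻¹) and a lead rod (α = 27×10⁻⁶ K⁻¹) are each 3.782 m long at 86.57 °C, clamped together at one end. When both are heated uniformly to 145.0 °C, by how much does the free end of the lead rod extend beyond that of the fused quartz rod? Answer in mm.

ΔT = 58.43 K
fused quartz: ΔL = 50.6×10⁻⁸ × 3.782 m × 58.43 = 1.1182×10⁻⁴ m = 0.11182 mm
lead: ΔL = 27×10⁻⁶ × 3.782 m × 58.43 = 5.9665×10⁻³ m = 5.9665 mm
difference = 5.9665 − 0.11182 = 5.85468 mm

5.85 mm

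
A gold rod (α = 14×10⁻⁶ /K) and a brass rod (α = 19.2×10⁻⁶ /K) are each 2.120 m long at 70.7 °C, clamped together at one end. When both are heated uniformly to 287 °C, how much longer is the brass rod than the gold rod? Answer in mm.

2.38 mm

ΔT = 216.3 K
gold: ΔL = 14×10⁻⁶ × 2.120 m × 216.3 = 6.4198×10⁻³ m = 6.4198 mm
brass: ΔL = 19.2×10⁻⁶ × 2.120 m × 216.3 = 8.8043×10⁻³ m = 8.8043 mm
difference = 8.8043 − 6.4198 = 2.3845 mm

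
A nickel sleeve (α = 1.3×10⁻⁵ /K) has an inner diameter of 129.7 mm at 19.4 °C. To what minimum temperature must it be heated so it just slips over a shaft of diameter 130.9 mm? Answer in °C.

T = 731 °C

Required Δd = 130.9 − 129.7 = 1.2 mm
Δd = αd₀ΔT ⇒ ΔT = Δd/(αd₀) = 1.2 / (1.3×10⁻⁵ × 129.7) = 711.70 K
T_min = 19.4 + 711.70 = 731.10 °C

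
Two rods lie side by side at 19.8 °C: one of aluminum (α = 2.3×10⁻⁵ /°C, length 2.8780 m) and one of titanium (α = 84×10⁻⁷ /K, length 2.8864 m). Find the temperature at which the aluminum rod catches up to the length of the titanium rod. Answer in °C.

T = 220.0 °C

L₁(1 + α₁ΔT) = L₂(1 + α₂ΔT) ⇒ ΔT = (L₂ − L₁)/(α₁L₁ − α₂L₂)
L₂ − L₁ = 2.8864 − 2.8780 = 8.40×10⁻³ m
α₁L₁ − α₂L₂ = 2.3×10⁻⁵×2.8780 − 84×10⁻⁷×2.8864 = 4.194824×10⁻⁵ m/K
ΔT = 8.40×10⁻³ / 4.194824×10⁻⁵ = 200.247 K
T = 19.8 + 200.247 = 220.047 °C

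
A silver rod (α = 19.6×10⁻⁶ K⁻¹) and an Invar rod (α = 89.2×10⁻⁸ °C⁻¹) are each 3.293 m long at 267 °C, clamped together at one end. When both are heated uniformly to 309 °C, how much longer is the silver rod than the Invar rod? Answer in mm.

2.59 mm

ΔT = 42 K
silver: ΔL = 19.6×10⁻⁶ × 3.293 m × 42 = 2.7108×10⁻³ m = 2.7108 mm
Invar: ΔL = 89.2×10⁻⁸ × 3.293 m × 42 = 1.2337×10⁻⁴ m = 0.12337 mm
difference = 2.7108 − 0.12337 = 2.58743 mm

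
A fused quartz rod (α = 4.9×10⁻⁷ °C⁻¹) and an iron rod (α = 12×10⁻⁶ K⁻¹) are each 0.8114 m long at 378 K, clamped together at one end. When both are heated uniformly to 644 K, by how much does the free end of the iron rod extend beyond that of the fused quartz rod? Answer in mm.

ΔT = 266 K
fused quartz: ΔL = 4.9×10⁻⁷ × 0.8114 m × 266 = 1.0576×10⁻⁴ m = 0.10576 mm
iron: ΔL = 12×10⁻⁶ × 0.8114 m × 266 = 2.5900×10⁻³ m = 2.5900 mm
difference = 2.5900 − 0.10576 = 2.48424 mm

2.48 mm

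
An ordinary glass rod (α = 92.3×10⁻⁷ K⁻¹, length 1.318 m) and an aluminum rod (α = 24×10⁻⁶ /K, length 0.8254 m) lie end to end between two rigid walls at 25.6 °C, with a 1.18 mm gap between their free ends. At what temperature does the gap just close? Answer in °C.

T = 62.5 °C

Gap closes when ΔL₁ + ΔL₂ = 1.18 mm = 1.18×10⁻³ m
(α₁L₁ + α₂L₂)ΔT = g
α₁L₁ + α₂L₂ = 92.3×10⁻⁷×1.318 + 24×10⁻⁶×0.8254 = 3.197474×10⁻⁵ m/K
ΔT = 1.18×10⁻³ / 3.197474×10⁻⁵ = 36.904 K
T = 25.6 + 36.904 = 62.504 °C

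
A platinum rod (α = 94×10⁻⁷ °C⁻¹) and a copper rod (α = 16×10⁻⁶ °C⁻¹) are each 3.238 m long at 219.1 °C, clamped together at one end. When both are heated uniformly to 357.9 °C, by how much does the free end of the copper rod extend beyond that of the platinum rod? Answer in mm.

2.97 mm

ΔT = 138.8 K
platinum: ΔL = 94×10⁻⁷ × 3.238 m × 138.8 = 4.2247×10⁻³ m = 4.2247 mm
copper: ΔL = 16×10⁻⁶ × 3.238 m × 138.8 = 7.1910×10⁻³ m = 7.1910 mm
difference = 7.1910 − 4.2247 = 2.9663 mm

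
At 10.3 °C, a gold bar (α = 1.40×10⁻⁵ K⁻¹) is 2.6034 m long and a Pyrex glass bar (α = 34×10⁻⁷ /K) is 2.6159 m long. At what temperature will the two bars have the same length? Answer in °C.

T = 464.0 °C

L₁(1 + α₁ΔT) = L₂(1 + α₂ΔT) ⇒ ΔT = (L₂ − L₁)/(α₁L₁ − α₂L₂)
L₂ − L₁ = 2.6159 − 2.6034 = 1.25×10⁻² m
α₁L₁ − α₂L₂ = 1.40×10⁻⁵×2.6034 − 34×10⁻⁷×2.6159 = 2.755354×10⁻⁵ m/K
ΔT = 1.25×10⁻² / 2.755354×10⁻⁵ = 453.662 K
T = 10.3 + 453.662 = 463.962 °C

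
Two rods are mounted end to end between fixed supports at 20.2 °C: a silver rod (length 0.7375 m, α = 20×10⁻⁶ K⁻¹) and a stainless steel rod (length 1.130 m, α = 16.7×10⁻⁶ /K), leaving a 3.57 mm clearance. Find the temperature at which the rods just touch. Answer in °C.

T = 126 °C

Gap closes when ΔL₁ + ΔL₂ = 3.57 mm = 3.57×10⁻³ m
(α₁L₁ + α₂L₂)ΔT = g
α₁L₁ + α₂L₂ = 20×10⁻⁶×0.7375 + 16.7×10⁻⁶×1.130 = 3.3621×10⁻⁵ m/K
ΔT = 3.57×10⁻³ / 3.3621×10⁻⁵ = 106.18 K
T = 20.2 + 106.18 = 126.38 °C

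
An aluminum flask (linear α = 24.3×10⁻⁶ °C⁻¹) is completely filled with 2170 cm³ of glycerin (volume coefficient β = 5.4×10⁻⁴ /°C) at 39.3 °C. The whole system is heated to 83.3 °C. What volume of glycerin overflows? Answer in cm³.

44.6 cm³

The flask also expands: β_container ≈ 3α = 7.29×10⁻⁵ /K
Net overflow = V₀(β_liq − 3α_cont)ΔT
β − 3α = 5.40×10⁻⁴ − 7.29×10⁻⁵ = 4.671×10⁻⁴ /K; ΔT = 44.0 K
ΔV = 2170 × 4.671×10⁻⁴ × 44.0 = 44.6 cm³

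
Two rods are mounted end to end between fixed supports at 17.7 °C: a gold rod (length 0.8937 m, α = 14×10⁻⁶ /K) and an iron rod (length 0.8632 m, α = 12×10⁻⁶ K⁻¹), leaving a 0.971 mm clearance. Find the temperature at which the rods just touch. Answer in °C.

T = 60.2 °C

α₁L₁ = 1.25118×10⁻⁵ m/K, α₂L₂ = 1.03584×10⁻⁵ m/K → total 2.28702×10⁻⁵ m/K
ΔT = g/(α₁L₁+α₂L₂) = 9.71×10⁻⁴ / 2.28702×10⁻⁵ = 42.457 K
T = 17.7 + 42.457 = 60.157 °C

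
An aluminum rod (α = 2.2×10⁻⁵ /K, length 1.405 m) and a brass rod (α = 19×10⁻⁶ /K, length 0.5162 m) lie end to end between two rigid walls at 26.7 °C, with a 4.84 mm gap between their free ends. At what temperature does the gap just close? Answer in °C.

α₁L₁ = 3.091×10⁻⁵ m/K, α₂L₂ = 9.8078×10⁻⁶ m/K → total 4.07178×10⁻⁵ m/K
ΔT = g/(α₁L₁+α₂L₂) = 4.84×10⁻³ / 4.07178×10⁻⁵ = 118.87 K
T = 26.7 + 118.87 = 145.57 °C

T = 146 °C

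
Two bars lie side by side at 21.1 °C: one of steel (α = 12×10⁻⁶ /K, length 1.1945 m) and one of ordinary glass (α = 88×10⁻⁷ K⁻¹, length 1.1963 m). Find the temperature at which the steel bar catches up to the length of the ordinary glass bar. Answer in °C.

T = 494.0 °C

L₁(1 + α₁ΔT) = L₂(1 + α₂ΔT) ⇒ ΔT = (L₂ − L₁)/(α₁L₁ − α₂L₂)
L₂ − L₁ = 1.1963 − 1.1945 = 1.80×10⁻³ m
α₁L₁ − α₂L₂ = 12×10⁻⁶×1.1945 − 88×10⁻⁷×1.1963 = 3.80656×10⁻⁶ m/K
ΔT = 1.80×10⁻³ / 3.80656×10⁻⁶ = 472.868 K
T = 21.1 + 472.868 = 493.968 °C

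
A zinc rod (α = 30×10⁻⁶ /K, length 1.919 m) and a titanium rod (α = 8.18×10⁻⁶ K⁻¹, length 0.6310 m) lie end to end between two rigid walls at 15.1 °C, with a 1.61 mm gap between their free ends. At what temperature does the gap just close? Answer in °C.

T = 40.8 °C

Gap closes when ΔL₁ + ΔL₂ = 1.61 mm = 1.61×10⁻³ m
(α₁L₁ + α₂L₂)ΔT = g
α₁L₁ + α₂L₂ = 30×10⁻⁶×1.919 + 8.18×10⁻⁶×0.6310 = 6.273158×10⁻⁵ m/K
ΔT = 1.61×10⁻³ / 6.273158×10⁻⁵ = 25.665 K
T = 15.1 + 25.665 = 40.765 °C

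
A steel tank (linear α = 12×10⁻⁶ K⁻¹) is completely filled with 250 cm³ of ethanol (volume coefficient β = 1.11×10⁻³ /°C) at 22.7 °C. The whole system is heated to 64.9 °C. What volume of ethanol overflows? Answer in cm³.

11.3 cm³

The tank also expands: β_container ≈ 3α = 3.6×10⁻⁵ /K
Net overflow = V₀(β_liq − 3α_cont)ΔT
β − 3α = 1.11×10⁻³ − 3.6×10⁻⁵ = 1.074×10⁻³ /K; ΔT = 42.2 K
ΔV = 250 × 1.074×10⁻³ × 42.2 = 11.3 cm³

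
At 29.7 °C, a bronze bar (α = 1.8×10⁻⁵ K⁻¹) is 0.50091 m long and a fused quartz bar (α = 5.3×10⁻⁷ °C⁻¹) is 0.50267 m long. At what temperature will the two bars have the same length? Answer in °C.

Equal length when α₁L₁ΔT − α₂L₂ΔT = L₂ − L₁ = 1.76×10⁻³ m
α₁L₁ = 9.01638×10⁻⁶, α₂L₂ = 2.664151×10⁻⁷ → Δ(αL) = 8.7499649×10⁻⁶ m/K
ΔT = 1.76×10⁻³ / 8.7499649×10⁻⁶ = 201.144 K, so T = 29.7 + 201.144 = 230.844 °C

T = 230.8 °C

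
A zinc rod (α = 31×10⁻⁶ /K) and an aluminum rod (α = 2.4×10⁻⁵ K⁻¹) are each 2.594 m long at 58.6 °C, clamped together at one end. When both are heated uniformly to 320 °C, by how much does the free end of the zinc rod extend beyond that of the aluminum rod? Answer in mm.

ΔT = 261.4 K
zinc: ΔL = 31×10⁻⁶ × 2.594 m × 261.4 = 2.1020×10⁻² m = 21.020 mm
aluminum: ΔL = 2.4×10⁻⁵ × 2.594 m × 261.4 = 1.6274×10⁻² m = 16.274 mm
difference = 21.020 − 16.274 = 4.746 mm

4.75 mm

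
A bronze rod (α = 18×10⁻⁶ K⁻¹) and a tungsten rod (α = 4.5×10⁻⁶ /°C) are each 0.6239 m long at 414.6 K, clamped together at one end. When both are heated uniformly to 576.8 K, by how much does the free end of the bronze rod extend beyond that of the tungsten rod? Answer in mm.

1.37 mm

ΔT = 162.2 K
bronze: ΔL = 18×10⁻⁶ × 0.6239 m × 162.2 = 1.8215×10⁻³ m = 1.8215 mm
tungsten: ΔL = 4.5×10⁻⁶ × 0.6239 m × 162.2 = 4.5538×10⁻⁴ m = 0.45538 mm
difference = 1.8215 − 0.45538 = 1.36612 mm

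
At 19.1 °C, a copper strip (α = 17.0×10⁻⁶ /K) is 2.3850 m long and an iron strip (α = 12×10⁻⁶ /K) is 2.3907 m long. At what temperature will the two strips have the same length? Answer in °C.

Equal length when α₁L₁ΔT − α₂L₂ΔT = L₂ − L₁ = 5.70×10⁻³ m
α₁L₁ = 4.0545×10⁻⁵, α₂L₂ = 2.86884×10⁻⁵ → Δ(αL) = 1.18566×10⁻⁵ m/K
ΔT = 5.70×10⁻³ / 1.18566×10⁻⁵ = 480.745 K, so T = 19.1 + 480.745 = 499.845 °C

T = 499.8 °C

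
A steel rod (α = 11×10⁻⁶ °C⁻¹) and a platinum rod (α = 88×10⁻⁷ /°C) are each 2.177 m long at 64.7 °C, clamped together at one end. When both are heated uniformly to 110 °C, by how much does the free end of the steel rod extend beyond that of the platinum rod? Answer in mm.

ΔT = 45.3 K
steel: ΔL = 11×10⁻⁶ × 2.177 m × 45.3 = 1.0848×10⁻³ m = 1.0848 mm
platinum: ΔL = 88×10⁻⁷ × 2.177 m × 45.3 = 8.6784×10⁻⁴ m = 0.86784 mm
difference = 1.0848 − 0.86784 = 0.21696 mm

0.217 mm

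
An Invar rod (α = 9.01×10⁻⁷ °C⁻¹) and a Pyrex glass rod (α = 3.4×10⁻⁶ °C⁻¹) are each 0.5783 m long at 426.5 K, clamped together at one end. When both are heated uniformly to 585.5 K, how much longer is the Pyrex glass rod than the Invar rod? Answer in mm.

0.230 mm

ΔT = 159.0 K
Invar: ΔL = 9.01×10⁻⁷ × 0.5783 m × 159.0 = 8.2847×10⁻⁵ m = 0.082847 mm
Pyrex glass: ΔL = 3.4×10⁻⁶ × 0.5783 m × 159.0 = 3.1263×10⁻⁴ m = 0.31263 mm
difference = 0.31263 − 0.082847 = 0.229783 mm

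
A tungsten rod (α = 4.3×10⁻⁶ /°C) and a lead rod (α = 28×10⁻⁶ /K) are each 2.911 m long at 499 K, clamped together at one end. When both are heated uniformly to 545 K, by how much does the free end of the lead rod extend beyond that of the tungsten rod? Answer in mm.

ΔT = 46 K
tungsten: ΔL = 4.3×10⁻⁶ × 2.911 m × 46 = 5.7580×10⁻⁴ m = 0.57580 mm
lead: ΔL = 28×10⁻⁶ × 2.911 m × 46 = 3.7494×10⁻³ m = 3.7494 mm
difference = 3.7494 − 0.57580 = 3.1736 mm

3.17 mm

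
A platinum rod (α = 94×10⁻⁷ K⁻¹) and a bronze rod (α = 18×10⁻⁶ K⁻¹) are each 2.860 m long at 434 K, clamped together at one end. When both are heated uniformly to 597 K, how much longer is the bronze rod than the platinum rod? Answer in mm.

ΔT = 163 K
platinum: ΔL = 94×10⁻⁷ × 2.860 m × 163 = 4.3821×10⁻³ m = 4.3821 mm
bronze: ΔL = 18×10⁻⁶ × 2.860 m × 163 = 8.3912×10⁻³ m = 8.3912 mm
difference = 8.3912 − 4.3821 = 4.0091 mm

4.01 mm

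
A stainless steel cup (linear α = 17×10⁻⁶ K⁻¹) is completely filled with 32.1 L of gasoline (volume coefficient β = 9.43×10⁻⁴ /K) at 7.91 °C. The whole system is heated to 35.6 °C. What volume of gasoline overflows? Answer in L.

The cup also expands: β_container ≈ 3α = 5.1×10⁻⁵ /K
Net overflow = V₀(β_liq − 3α_cont)ΔT
β − 3α = 9.43×10⁻⁴ − 5.1×10⁻⁵ = 8.92×10⁻⁴ /K; ΔT = 27.69 K
ΔV = 32.1 × 8.92×10⁻⁴ × 27.69 = 0.793 L

0.793 L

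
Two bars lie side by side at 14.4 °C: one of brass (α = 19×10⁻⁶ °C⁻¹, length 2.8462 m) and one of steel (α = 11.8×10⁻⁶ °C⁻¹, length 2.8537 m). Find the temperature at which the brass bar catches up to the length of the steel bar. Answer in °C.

T = 382.0 °C

Equal length when α₁L₁ΔT − α₂L₂ΔT = L₂ − L₁ = 7.50×10⁻³ m
α₁L₁ = 5.40778×10⁻⁵, α₂L₂ = 3.367366×10⁻⁵ → Δ(αL) = 2.040414×10⁻⁵ m/K
ΔT = 7.50×10⁻³ / 2.040414×10⁻⁵ = 367.572 K, so T = 14.4 + 367.572 = 381.972 °C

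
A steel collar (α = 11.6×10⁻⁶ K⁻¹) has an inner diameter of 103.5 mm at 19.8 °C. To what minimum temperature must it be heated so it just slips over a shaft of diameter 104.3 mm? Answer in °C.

Required Δd = 104.3 − 103.5 = 0.8 mm
Δd = αd₀ΔT ⇒ ΔT = Δd/(αd₀) = 0.8 / (11.6×10⁻⁶ × 103.5) = 666.33 K
T_min = 19.8 + 666.33 = 686.13 °C

T = 686 °C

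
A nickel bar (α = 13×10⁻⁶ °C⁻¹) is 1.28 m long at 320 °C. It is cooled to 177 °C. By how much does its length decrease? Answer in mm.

ΔL = 2.38 mm

|ΔT| = |177 − 320| = 143 K
ΔL = αL₀ΔT = (13×10⁻⁶)(1.28)(143) = 2.38×10⁻³ m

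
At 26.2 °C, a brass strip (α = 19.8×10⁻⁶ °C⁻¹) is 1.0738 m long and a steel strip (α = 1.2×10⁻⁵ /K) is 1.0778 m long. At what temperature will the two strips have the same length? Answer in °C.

L₁(1 + α₁ΔT) = L₂(1 + α₂ΔT) ⇒ ΔT = (L₂ − L₁)/(α₁L₁ − α₂L₂)
L₂ − L₁ = 1.0778 − 1.0738 = 4.00×10⁻³ m
α₁L₁ − α₂L₂ = 19.8×10⁻⁶×1.0738 − 1.2×10⁻⁵×1.0778 = 8.32764×10⁻⁶ m/K
ΔT = 4.00×10⁻³ / 8.32764×10⁻⁶ = 480.328 K
T = 26.2 + 480.328 = 506.528 °C

T = 506.5 °C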